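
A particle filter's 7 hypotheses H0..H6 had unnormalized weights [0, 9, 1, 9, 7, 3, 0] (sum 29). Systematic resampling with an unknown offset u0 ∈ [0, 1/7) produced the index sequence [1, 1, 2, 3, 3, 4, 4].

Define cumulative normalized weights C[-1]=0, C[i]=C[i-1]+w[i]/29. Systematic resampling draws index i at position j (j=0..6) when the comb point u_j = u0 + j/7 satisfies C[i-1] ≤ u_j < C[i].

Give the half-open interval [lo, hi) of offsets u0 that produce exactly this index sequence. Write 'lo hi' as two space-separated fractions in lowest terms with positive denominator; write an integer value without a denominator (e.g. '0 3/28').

C = [0, 9/29, 10/29, 19/29, 26/29, 1, 1]
j=0 picked index 1: u0 ∈ [0, 9/29)
j=1 picked index 1: u0 ∈ [-1/7, 34/203)
j=2 picked index 2: u0 ∈ [5/203, 12/203)
j=3 picked index 3: u0 ∈ [-17/203, 46/203)
j=4 picked index 3: u0 ∈ [-46/203, 17/203)
j=5 picked index 4: u0 ∈ [-12/203, 37/203)
j=6 picked index 4: u0 ∈ [-41/203, 8/203)
intersection: [5/203, 8/203)

5/203 8/203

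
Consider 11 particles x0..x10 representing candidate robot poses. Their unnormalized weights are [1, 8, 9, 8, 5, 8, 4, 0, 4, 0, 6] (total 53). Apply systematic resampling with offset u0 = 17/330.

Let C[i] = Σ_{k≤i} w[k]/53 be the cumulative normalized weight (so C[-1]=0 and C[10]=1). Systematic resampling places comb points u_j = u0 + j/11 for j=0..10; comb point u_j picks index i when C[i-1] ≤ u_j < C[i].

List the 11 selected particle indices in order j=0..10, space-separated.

C = [1/53, 9/53, 18/53, 26/53, 31/53, 39/53, 43/53, 43/53, 47/53, 47/53, 1]
j=0: u_0=17/330 ∈ [1/53, 9/53) → index 1
j=1: u_1=47/330 ∈ [1/53, 9/53) → index 1
j=2: u_2=7/30 ∈ [9/53, 18/53) → index 2
j=3: u_3=107/330 ∈ [9/53, 18/53) → index 2
j=4: u_4=137/330 ∈ [18/53, 26/53) → index 3
j=5: u_5=167/330 ∈ [26/53, 31/53) → index 4
j=6: u_6=197/330 ∈ [31/53, 39/53) → index 5
j=7: u_7=227/330 ∈ [31/53, 39/53) → index 5
j=8: u_8=257/330 ∈ [39/53, 43/53) → index 6
j=9: u_9=287/330 ∈ [43/53, 47/53) → index 8
j=10: u_10=317/330 ∈ [47/53, 1) → index 10

1 1 2 2 3 4 5 5 6 8 10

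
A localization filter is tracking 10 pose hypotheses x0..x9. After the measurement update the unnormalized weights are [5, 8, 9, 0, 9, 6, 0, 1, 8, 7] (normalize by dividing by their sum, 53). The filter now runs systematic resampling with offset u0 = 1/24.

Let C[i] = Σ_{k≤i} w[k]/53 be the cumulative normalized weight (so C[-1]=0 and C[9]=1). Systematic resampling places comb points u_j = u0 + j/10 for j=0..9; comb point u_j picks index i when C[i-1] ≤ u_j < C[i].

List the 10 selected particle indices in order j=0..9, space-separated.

0 1 1 2 4 4 5 8 8 9

C = [5/53, 13/53, 22/53, 22/53, 31/53, 37/53, 37/53, 38/53, 46/53, 1]
j=0: u_0=1/24 ∈ [0, 5/53) → index 0
j=1: u_1=17/120 ∈ [5/53, 13/53) → index 1
j=2: u_2=29/120 ∈ [5/53, 13/53) → index 1
j=3: u_3=41/120 ∈ [13/53, 22/53) → index 2
j=4: u_4=53/120 ∈ [22/53, 31/53) → index 4
j=5: u_5=13/24 ∈ [22/53, 31/53) → index 4
j=6: u_6=77/120 ∈ [31/53, 37/53) → index 5
j=7: u_7=89/120 ∈ [38/53, 46/53) → index 8
j=8: u_8=101/120 ∈ [38/53, 46/53) → index 8
j=9: u_9=113/120 ∈ [46/53, 1) → index 9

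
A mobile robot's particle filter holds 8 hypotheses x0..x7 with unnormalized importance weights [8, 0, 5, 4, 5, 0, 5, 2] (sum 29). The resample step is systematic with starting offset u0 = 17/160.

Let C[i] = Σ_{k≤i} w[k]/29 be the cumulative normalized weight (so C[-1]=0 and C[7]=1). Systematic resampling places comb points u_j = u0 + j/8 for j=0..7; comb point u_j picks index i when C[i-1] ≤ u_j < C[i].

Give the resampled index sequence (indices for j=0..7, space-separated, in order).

C = [8/29, 8/29, 13/29, 17/29, 22/29, 22/29, 27/29, 1]
j=0: u_0=17/160 ∈ [0, 8/29) → index 0
j=1: u_1=37/160 ∈ [0, 8/29) → index 0
j=2: u_2=57/160 ∈ [8/29, 13/29) → index 2
j=3: u_3=77/160 ∈ [13/29, 17/29) → index 3
j=4: u_4=97/160 ∈ [17/29, 22/29) → index 4
j=5: u_5=117/160 ∈ [17/29, 22/29) → index 4
j=6: u_6=137/160 ∈ [22/29, 27/29) → index 6
j=7: u_7=157/160 ∈ [27/29, 1) → index 7

0 0 2 3 4 4 6 7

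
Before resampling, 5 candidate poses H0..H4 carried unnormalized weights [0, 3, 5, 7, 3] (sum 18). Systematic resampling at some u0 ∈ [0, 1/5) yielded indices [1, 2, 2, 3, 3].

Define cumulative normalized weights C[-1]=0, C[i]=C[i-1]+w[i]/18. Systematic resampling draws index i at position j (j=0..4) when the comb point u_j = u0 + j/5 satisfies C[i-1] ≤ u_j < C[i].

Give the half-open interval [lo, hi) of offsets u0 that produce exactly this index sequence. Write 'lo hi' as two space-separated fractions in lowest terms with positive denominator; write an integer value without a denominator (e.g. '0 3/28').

0 1/30

C = [0, 1/6, 4/9, 5/6, 1]
j=0 picked index 1: u0 ∈ [0, 1/6)
j=1 picked index 2: u0 ∈ [-1/30, 11/45)
j=2 picked index 2: u0 ∈ [-7/30, 2/45)
j=3 picked index 3: u0 ∈ [-7/45, 7/30)
j=4 picked index 3: u0 ∈ [-16/45, 1/30)
intersection: [0, 1/30)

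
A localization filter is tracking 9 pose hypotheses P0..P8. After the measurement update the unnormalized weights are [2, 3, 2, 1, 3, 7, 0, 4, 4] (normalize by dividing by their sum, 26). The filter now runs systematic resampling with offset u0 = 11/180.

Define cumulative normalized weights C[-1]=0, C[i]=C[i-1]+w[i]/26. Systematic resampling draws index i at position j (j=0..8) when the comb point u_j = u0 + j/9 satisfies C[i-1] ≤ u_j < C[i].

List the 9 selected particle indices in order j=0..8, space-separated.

0 1 3 4 5 5 7 7 8

C = [1/13, 5/26, 7/26, 4/13, 11/26, 9/13, 9/13, 11/13, 1]
j=0: u_0=11/180 ∈ [0, 1/13) → index 0
j=1: u_1=31/180 ∈ [1/13, 5/26) → index 1
j=2: u_2=17/60 ∈ [7/26, 4/13) → index 3
j=3: u_3=71/180 ∈ [4/13, 11/26) → index 4
j=4: u_4=91/180 ∈ [11/26, 9/13) → index 5
j=5: u_5=37/60 ∈ [11/26, 9/13) → index 5
j=6: u_6=131/180 ∈ [9/13, 11/13) → index 7
j=7: u_7=151/180 ∈ [9/13, 11/13) → index 7
j=8: u_8=19/20 ∈ [11/13, 1) → index 8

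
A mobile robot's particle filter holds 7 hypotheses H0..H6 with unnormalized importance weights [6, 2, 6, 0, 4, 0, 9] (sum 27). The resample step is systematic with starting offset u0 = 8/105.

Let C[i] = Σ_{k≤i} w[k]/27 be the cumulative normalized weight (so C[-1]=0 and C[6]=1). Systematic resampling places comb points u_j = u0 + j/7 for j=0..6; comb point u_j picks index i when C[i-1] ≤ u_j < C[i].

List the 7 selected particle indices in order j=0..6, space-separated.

C = [2/9, 8/27, 14/27, 14/27, 2/3, 2/3, 1]
j=0: u_0=8/105 ∈ [0, 2/9) → index 0
j=1: u_1=23/105 ∈ [0, 2/9) → index 0
j=2: u_2=38/105 ∈ [8/27, 14/27) → index 2
j=3: u_3=53/105 ∈ [8/27, 14/27) → index 2
j=4: u_4=68/105 ∈ [14/27, 2/3) → index 4
j=5: u_5=83/105 ∈ [2/3, 1) → index 6
j=6: u_6=14/15 ∈ [2/3, 1) → index 6

0 0 2 2 4 6 6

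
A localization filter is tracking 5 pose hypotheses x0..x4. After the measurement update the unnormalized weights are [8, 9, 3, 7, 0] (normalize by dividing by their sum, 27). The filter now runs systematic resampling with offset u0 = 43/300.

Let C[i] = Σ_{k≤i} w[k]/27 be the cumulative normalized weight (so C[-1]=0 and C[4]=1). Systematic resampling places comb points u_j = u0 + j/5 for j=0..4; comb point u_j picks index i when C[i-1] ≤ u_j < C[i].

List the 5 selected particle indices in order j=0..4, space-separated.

C = [8/27, 17/27, 20/27, 1, 1]
j=0: u_0=43/300 ∈ [0, 8/27) → index 0
j=1: u_1=103/300 ∈ [8/27, 17/27) → index 1
j=2: u_2=163/300 ∈ [8/27, 17/27) → index 1
j=3: u_3=223/300 ∈ [20/27, 1) → index 3
j=4: u_4=283/300 ∈ [20/27, 1) → index 3

0 1 1 3 3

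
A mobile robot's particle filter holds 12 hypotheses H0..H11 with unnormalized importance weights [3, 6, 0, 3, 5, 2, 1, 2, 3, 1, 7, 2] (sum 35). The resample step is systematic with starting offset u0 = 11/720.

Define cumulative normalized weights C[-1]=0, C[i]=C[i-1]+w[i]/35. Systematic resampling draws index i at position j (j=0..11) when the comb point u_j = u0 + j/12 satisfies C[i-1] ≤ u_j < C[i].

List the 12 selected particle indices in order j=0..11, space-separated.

0 1 1 3 4 4 5 7 8 10 10 10

C = [3/35, 9/35, 9/35, 12/35, 17/35, 19/35, 4/7, 22/35, 5/7, 26/35, 33/35, 1]
j=0: u_0=11/720 ∈ [0, 3/35) → index 0
j=1: u_1=71/720 ∈ [3/35, 9/35) → index 1
j=2: u_2=131/720 ∈ [3/35, 9/35) → index 1
j=3: u_3=191/720 ∈ [9/35, 12/35) → index 3
j=4: u_4=251/720 ∈ [12/35, 17/35) → index 4
j=5: u_5=311/720 ∈ [12/35, 17/35) → index 4
j=6: u_6=371/720 ∈ [17/35, 19/35) → index 5
j=7: u_7=431/720 ∈ [4/7, 22/35) → index 7
j=8: u_8=491/720 ∈ [22/35, 5/7) → index 8
j=9: u_9=551/720 ∈ [26/35, 33/35) → index 10
j=10: u_10=611/720 ∈ [26/35, 33/35) → index 10
j=11: u_11=671/720 ∈ [26/35, 33/35) → index 10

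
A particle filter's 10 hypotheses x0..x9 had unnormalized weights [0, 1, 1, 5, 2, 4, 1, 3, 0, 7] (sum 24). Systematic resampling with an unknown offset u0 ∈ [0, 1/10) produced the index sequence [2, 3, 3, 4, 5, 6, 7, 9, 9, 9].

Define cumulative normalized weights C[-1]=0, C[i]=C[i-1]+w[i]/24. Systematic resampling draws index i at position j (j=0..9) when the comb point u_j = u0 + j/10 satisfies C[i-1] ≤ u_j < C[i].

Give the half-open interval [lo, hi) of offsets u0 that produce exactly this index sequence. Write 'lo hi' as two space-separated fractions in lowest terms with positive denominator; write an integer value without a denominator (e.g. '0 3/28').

1/24 3/40

C = [0, 1/24, 1/12, 7/24, 3/8, 13/24, 7/12, 17/24, 17/24, 1]
j=0 picked index 2: u0 ∈ [1/24, 1/12)
j=1 picked index 3: u0 ∈ [-1/60, 23/120)
j=2 picked index 3: u0 ∈ [-7/60, 11/120)
j=3 picked index 4: u0 ∈ [-1/120, 3/40)
j=4 picked index 5: u0 ∈ [-1/40, 17/120)
j=5 picked index 6: u0 ∈ [1/24, 1/12)
j=6 picked index 7: u0 ∈ [-1/60, 13/120)
j=7 picked index 9: u0 ∈ [1/120, 3/10)
j=8 picked index 9: u0 ∈ [-11/120, 1/5)
j=9 picked index 9: u0 ∈ [-23/120, 1/10)
intersection: [1/24, 3/40)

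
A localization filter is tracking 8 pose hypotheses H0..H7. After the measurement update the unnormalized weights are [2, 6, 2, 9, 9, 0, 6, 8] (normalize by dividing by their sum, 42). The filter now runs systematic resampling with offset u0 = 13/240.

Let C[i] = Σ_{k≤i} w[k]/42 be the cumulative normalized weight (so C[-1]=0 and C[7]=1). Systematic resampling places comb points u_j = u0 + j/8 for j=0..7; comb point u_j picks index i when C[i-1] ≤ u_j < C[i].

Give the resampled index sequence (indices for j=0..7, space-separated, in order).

C = [1/21, 4/21, 5/21, 19/42, 2/3, 2/3, 17/21, 1]
j=0: u_0=13/240 ∈ [1/21, 4/21) → index 1
j=1: u_1=43/240 ∈ [1/21, 4/21) → index 1
j=2: u_2=73/240 ∈ [5/21, 19/42) → index 3
j=3: u_3=103/240 ∈ [5/21, 19/42) → index 3
j=4: u_4=133/240 ∈ [19/42, 2/3) → index 4
j=5: u_5=163/240 ∈ [2/3, 17/21) → index 6
j=6: u_6=193/240 ∈ [2/3, 17/21) → index 6
j=7: u_7=223/240 ∈ [17/21, 1) → index 7

1 1 3 3 4 6 6 7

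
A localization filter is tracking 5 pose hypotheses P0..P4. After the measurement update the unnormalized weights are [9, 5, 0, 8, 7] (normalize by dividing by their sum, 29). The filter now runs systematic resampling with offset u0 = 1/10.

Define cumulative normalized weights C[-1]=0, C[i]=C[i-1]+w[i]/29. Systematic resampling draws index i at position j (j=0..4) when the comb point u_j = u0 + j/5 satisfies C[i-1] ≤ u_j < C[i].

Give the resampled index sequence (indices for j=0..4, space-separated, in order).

C = [9/29, 14/29, 14/29, 22/29, 1]
j=0: u_0=1/10 ∈ [0, 9/29) → index 0
j=1: u_1=3/10 ∈ [0, 9/29) → index 0
j=2: u_2=1/2 ∈ [14/29, 22/29) → index 3
j=3: u_3=7/10 ∈ [14/29, 22/29) → index 3
j=4: u_4=9/10 ∈ [22/29, 1) → index 4

0 0 3 3 4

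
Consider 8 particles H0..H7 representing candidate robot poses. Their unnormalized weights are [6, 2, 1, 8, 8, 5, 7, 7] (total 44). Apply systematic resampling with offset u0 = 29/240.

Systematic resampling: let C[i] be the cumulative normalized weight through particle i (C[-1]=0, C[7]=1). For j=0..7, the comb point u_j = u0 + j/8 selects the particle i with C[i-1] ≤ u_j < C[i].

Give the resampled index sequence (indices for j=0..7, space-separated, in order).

0 3 3 4 5 6 7 7

C = [3/22, 2/11, 9/44, 17/44, 25/44, 15/22, 37/44, 1]
j=0: u_0=29/240 ∈ [0, 3/22) → index 0
j=1: u_1=59/240 ∈ [9/44, 17/44) → index 3
j=2: u_2=89/240 ∈ [9/44, 17/44) → index 3
j=3: u_3=119/240 ∈ [17/44, 25/44) → index 4
j=4: u_4=149/240 ∈ [25/44, 15/22) → index 5
j=5: u_5=179/240 ∈ [15/22, 37/44) → index 6
j=6: u_6=209/240 ∈ [37/44, 1) → index 7
j=7: u_7=239/240 ∈ [37/44, 1) → index 7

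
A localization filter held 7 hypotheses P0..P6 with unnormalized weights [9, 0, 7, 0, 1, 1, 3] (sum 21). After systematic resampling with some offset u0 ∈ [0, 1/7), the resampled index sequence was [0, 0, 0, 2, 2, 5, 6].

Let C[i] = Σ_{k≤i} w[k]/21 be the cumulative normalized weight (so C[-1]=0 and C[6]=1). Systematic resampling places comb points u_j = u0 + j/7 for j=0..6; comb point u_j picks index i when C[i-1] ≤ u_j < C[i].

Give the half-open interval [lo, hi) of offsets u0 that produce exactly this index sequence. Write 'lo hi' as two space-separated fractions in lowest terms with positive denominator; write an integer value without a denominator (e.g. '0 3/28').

2/21 1/7

C = [3/7, 3/7, 16/21, 16/21, 17/21, 6/7, 1]
j=0 picked index 0: u0 ∈ [0, 3/7)
j=1 picked index 0: u0 ∈ [-1/7, 2/7)
j=2 picked index 0: u0 ∈ [-2/7, 1/7)
j=3 picked index 2: u0 ∈ [0, 1/3)
j=4 picked index 2: u0 ∈ [-1/7, 4/21)
j=5 picked index 5: u0 ∈ [2/21, 1/7)
j=6 picked index 6: u0 ∈ [0, 1/7)
intersection: [2/21, 1/7)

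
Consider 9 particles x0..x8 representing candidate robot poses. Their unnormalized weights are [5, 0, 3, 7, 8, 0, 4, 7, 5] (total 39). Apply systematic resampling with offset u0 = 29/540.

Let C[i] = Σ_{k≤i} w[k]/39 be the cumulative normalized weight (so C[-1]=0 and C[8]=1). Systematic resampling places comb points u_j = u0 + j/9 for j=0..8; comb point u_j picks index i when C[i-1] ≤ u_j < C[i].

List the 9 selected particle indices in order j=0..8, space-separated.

C = [5/39, 5/39, 8/39, 5/13, 23/39, 23/39, 9/13, 34/39, 1]
j=0: u_0=29/540 ∈ [0, 5/39) → index 0
j=1: u_1=89/540 ∈ [5/39, 8/39) → index 2
j=2: u_2=149/540 ∈ [8/39, 5/13) → index 3
j=3: u_3=209/540 ∈ [5/13, 23/39) → index 4
j=4: u_4=269/540 ∈ [5/13, 23/39) → index 4
j=5: u_5=329/540 ∈ [23/39, 9/13) → index 6
j=6: u_6=389/540 ∈ [9/13, 34/39) → index 7
j=7: u_7=449/540 ∈ [9/13, 34/39) → index 7
j=8: u_8=509/540 ∈ [34/39, 1) → index 8

0 2 3 4 4 6 7 7 8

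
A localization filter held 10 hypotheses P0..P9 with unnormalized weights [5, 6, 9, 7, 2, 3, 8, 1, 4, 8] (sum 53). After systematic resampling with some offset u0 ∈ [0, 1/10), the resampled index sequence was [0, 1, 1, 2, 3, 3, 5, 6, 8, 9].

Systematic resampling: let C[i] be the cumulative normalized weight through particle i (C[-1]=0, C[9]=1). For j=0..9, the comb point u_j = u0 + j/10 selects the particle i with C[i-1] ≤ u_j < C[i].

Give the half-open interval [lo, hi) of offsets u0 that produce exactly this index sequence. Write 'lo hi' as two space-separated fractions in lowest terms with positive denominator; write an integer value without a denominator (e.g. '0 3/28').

C = [5/53, 11/53, 20/53, 27/53, 29/53, 32/53, 40/53, 41/53, 45/53, 1]
j=0 picked index 0: u0 ∈ [0, 5/53)
j=1 picked index 1: u0 ∈ [-3/530, 57/530)
j=2 picked index 1: u0 ∈ [-28/265, 2/265)
j=3 picked index 2: u0 ∈ [-49/530, 41/530)
j=4 picked index 3: u0 ∈ [-6/265, 29/265)
j=5 picked index 3: u0 ∈ [-13/106, 1/106)
j=6 picked index 5: u0 ∈ [-14/265, 1/265)
j=7 picked index 6: u0 ∈ [-51/530, 29/530)
j=8 picked index 8: u0 ∈ [-7/265, 13/265)
j=9 picked index 9: u0 ∈ [-27/530, 1/10)
intersection: [0, 1/265)

0 1/265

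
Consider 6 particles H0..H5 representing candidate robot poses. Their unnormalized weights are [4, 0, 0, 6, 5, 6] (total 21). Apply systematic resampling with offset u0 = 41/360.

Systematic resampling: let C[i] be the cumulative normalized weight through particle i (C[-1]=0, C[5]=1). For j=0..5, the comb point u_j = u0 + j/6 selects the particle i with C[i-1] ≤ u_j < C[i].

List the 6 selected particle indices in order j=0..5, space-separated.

0 3 3 4 5 5

C = [4/21, 4/21, 4/21, 10/21, 5/7, 1]
j=0: u_0=41/360 ∈ [0, 4/21) → index 0
j=1: u_1=101/360 ∈ [4/21, 10/21) → index 3
j=2: u_2=161/360 ∈ [4/21, 10/21) → index 3
j=3: u_3=221/360 ∈ [10/21, 5/7) → index 4
j=4: u_4=281/360 ∈ [5/7, 1) → index 5
j=5: u_5=341/360 ∈ [5/7, 1) → index 5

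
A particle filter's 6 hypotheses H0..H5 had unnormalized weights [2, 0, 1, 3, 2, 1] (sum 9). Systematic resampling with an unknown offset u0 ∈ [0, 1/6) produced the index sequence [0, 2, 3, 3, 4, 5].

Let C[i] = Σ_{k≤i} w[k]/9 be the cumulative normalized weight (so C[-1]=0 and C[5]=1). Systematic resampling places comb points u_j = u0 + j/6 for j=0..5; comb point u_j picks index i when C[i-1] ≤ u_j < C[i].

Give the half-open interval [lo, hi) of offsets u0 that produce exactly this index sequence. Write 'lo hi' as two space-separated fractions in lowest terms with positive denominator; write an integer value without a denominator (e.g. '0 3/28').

C = [2/9, 2/9, 1/3, 2/3, 8/9, 1]
j=0 picked index 0: u0 ∈ [0, 2/9)
j=1 picked index 2: u0 ∈ [1/18, 1/6)
j=2 picked index 3: u0 ∈ [0, 1/3)
j=3 picked index 3: u0 ∈ [-1/6, 1/6)
j=4 picked index 4: u0 ∈ [0, 2/9)
j=5 picked index 5: u0 ∈ [1/18, 1/6)
intersection: [1/18, 1/6)

1/18 1/6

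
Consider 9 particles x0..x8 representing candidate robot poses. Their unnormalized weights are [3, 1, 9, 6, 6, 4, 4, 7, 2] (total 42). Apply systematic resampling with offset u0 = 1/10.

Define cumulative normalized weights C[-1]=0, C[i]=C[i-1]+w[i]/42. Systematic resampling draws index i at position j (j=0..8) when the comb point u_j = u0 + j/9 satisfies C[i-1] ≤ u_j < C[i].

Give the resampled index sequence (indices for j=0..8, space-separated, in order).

2 2 3 3 4 5 6 7 8

C = [1/14, 2/21, 13/42, 19/42, 25/42, 29/42, 11/14, 20/21, 1]
j=0: u_0=1/10 ∈ [2/21, 13/42) → index 2
j=1: u_1=19/90 ∈ [2/21, 13/42) → index 2
j=2: u_2=29/90 ∈ [13/42, 19/42) → index 3
j=3: u_3=13/30 ∈ [13/42, 19/42) → index 3
j=4: u_4=49/90 ∈ [19/42, 25/42) → index 4
j=5: u_5=59/90 ∈ [25/42, 29/42) → index 5
j=6: u_6=23/30 ∈ [29/42, 11/14) → index 6
j=7: u_7=79/90 ∈ [11/14, 20/21) → index 7
j=8: u_8=89/90 ∈ [20/21, 1) → index 8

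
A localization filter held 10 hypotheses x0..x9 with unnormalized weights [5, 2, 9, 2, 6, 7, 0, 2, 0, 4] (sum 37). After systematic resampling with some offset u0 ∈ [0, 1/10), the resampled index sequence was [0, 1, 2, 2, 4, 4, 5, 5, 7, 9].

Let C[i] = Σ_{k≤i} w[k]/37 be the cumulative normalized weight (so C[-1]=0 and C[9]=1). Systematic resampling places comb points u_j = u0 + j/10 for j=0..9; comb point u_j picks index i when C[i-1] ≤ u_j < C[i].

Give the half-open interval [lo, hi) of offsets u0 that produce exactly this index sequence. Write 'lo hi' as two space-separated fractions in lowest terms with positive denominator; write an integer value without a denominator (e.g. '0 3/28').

C = [5/37, 7/37, 16/37, 18/37, 24/37, 31/37, 31/37, 33/37, 33/37, 1]
j=0 picked index 0: u0 ∈ [0, 5/37)
j=1 picked index 1: u0 ∈ [13/370, 33/370)
j=2 picked index 2: u0 ∈ [-2/185, 43/185)
j=3 picked index 2: u0 ∈ [-41/370, 49/370)
j=4 picked index 4: u0 ∈ [16/185, 46/185)
j=5 picked index 4: u0 ∈ [-1/74, 11/74)
j=6 picked index 5: u0 ∈ [9/185, 44/185)
j=7 picked index 5: u0 ∈ [-19/370, 51/370)
j=8 picked index 7: u0 ∈ [7/185, 17/185)
j=9 picked index 9: u0 ∈ [-3/370, 1/10)
intersection: [16/185, 33/370)

16/185 33/370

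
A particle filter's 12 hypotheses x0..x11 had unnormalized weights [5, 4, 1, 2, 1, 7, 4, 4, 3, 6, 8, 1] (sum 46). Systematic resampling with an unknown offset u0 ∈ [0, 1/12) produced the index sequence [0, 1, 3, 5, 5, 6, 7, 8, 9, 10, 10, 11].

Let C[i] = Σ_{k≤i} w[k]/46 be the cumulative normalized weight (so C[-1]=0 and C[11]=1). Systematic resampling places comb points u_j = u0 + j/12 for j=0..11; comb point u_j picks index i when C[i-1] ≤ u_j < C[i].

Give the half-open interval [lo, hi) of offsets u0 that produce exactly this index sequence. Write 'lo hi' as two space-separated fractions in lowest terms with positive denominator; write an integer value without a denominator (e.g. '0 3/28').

17/276 1/12

C = [5/46, 9/46, 5/23, 6/23, 13/46, 10/23, 12/23, 14/23, 31/46, 37/46, 45/46, 1]
j=0 picked index 0: u0 ∈ [0, 5/46)
j=1 picked index 1: u0 ∈ [7/276, 31/276)
j=2 picked index 3: u0 ∈ [7/138, 13/138)
j=3 picked index 5: u0 ∈ [3/92, 17/92)
j=4 picked index 5: u0 ∈ [-7/138, 7/69)
j=5 picked index 6: u0 ∈ [5/276, 29/276)
j=6 picked index 7: u0 ∈ [1/46, 5/46)
j=7 picked index 8: u0 ∈ [7/276, 25/276)
j=8 picked index 9: u0 ∈ [1/138, 19/138)
j=9 picked index 10: u0 ∈ [5/92, 21/92)
j=10 picked index 10: u0 ∈ [-2/69, 10/69)
j=11 picked index 11: u0 ∈ [17/276, 1/12)
intersection: [17/276, 1/12)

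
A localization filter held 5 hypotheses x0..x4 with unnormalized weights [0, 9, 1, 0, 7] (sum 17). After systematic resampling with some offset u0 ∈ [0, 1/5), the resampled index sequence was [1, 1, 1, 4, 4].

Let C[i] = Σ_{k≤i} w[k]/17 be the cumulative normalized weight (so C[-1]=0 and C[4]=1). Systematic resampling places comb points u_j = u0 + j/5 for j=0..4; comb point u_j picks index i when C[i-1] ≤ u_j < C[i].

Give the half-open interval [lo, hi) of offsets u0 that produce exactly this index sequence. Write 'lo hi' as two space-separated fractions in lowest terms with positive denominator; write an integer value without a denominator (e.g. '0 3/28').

0 11/85

C = [0, 9/17, 10/17, 10/17, 1]
j=0 picked index 1: u0 ∈ [0, 9/17)
j=1 picked index 1: u0 ∈ [-1/5, 28/85)
j=2 picked index 1: u0 ∈ [-2/5, 11/85)
j=3 picked index 4: u0 ∈ [-1/85, 2/5)
j=4 picked index 4: u0 ∈ [-18/85, 1/5)
intersection: [0, 11/85)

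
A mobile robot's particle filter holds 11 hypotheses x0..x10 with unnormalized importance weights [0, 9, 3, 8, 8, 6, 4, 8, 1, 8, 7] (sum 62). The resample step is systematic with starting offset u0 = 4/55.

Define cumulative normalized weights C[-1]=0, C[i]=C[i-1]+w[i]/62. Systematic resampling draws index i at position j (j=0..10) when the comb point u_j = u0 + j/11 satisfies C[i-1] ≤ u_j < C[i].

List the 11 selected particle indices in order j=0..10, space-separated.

1 2 3 4 4 5 7 7 9 10 10

C = [0, 9/62, 6/31, 10/31, 14/31, 17/31, 19/31, 23/31, 47/62, 55/62, 1]
j=0: u_0=4/55 ∈ [0, 9/62) → index 1
j=1: u_1=9/55 ∈ [9/62, 6/31) → index 2
j=2: u_2=14/55 ∈ [6/31, 10/31) → index 3
j=3: u_3=19/55 ∈ [10/31, 14/31) → index 4
j=4: u_4=24/55 ∈ [10/31, 14/31) → index 4
j=5: u_5=29/55 ∈ [14/31, 17/31) → index 5
j=6: u_6=34/55 ∈ [19/31, 23/31) → index 7
j=7: u_7=39/55 ∈ [19/31, 23/31) → index 7
j=8: u_8=4/5 ∈ [47/62, 55/62) → index 9
j=9: u_9=49/55 ∈ [55/62, 1) → index 10
j=10: u_10=54/55 ∈ [55/62, 1) → index 10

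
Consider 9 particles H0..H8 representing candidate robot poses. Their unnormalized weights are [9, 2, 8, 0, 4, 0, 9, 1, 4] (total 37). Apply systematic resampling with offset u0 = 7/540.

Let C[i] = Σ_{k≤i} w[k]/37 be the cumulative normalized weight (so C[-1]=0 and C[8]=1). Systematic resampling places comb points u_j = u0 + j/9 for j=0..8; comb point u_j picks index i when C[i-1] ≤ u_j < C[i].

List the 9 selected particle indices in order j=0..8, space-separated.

C = [9/37, 11/37, 19/37, 19/37, 23/37, 23/37, 32/37, 33/37, 1]
j=0: u_0=7/540 ∈ [0, 9/37) → index 0
j=1: u_1=67/540 ∈ [0, 9/37) → index 0
j=2: u_2=127/540 ∈ [0, 9/37) → index 0
j=3: u_3=187/540 ∈ [11/37, 19/37) → index 2
j=4: u_4=247/540 ∈ [11/37, 19/37) → index 2
j=5: u_5=307/540 ∈ [19/37, 23/37) → index 4
j=6: u_6=367/540 ∈ [23/37, 32/37) → index 6
j=7: u_7=427/540 ∈ [23/37, 32/37) → index 6
j=8: u_8=487/540 ∈ [33/37, 1) → index 8

0 0 0 2 2 4 6 6 8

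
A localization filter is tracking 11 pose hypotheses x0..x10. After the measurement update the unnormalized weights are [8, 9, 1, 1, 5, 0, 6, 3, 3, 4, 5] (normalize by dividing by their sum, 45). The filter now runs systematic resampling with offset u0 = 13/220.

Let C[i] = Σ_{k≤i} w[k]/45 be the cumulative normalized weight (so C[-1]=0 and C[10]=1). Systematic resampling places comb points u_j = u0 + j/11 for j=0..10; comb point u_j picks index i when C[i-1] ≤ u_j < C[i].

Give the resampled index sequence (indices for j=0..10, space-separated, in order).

C = [8/45, 17/45, 2/5, 19/45, 8/15, 8/15, 2/3, 11/15, 4/5, 8/9, 1]
j=0: u_0=13/220 ∈ [0, 8/45) → index 0
j=1: u_1=3/20 ∈ [0, 8/45) → index 0
j=2: u_2=53/220 ∈ [8/45, 17/45) → index 1
j=3: u_3=73/220 ∈ [8/45, 17/45) → index 1
j=4: u_4=93/220 ∈ [19/45, 8/15) → index 4
j=5: u_5=113/220 ∈ [19/45, 8/15) → index 4
j=6: u_6=133/220 ∈ [8/15, 2/3) → index 6
j=7: u_7=153/220 ∈ [2/3, 11/15) → index 7
j=8: u_8=173/220 ∈ [11/15, 4/5) → index 8
j=9: u_9=193/220 ∈ [4/5, 8/9) → index 9
j=10: u_10=213/220 ∈ [8/9, 1) → index 10

0 0 1 1 4 4 6 7 8 9 10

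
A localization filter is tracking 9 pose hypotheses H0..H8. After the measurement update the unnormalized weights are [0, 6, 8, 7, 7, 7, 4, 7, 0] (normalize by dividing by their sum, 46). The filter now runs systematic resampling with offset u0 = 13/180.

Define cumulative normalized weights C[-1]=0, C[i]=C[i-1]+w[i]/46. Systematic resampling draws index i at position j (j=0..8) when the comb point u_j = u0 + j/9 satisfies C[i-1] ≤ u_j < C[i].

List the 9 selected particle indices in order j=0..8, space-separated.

1 2 2 3 4 5 5 7 7

C = [0, 3/23, 7/23, 21/46, 14/23, 35/46, 39/46, 1, 1]
j=0: u_0=13/180 ∈ [0, 3/23) → index 1
j=1: u_1=11/60 ∈ [3/23, 7/23) → index 2
j=2: u_2=53/180 ∈ [3/23, 7/23) → index 2
j=3: u_3=73/180 ∈ [7/23, 21/46) → index 3
j=4: u_4=31/60 ∈ [21/46, 14/23) → index 4
j=5: u_5=113/180 ∈ [14/23, 35/46) → index 5
j=6: u_6=133/180 ∈ [14/23, 35/46) → index 5
j=7: u_7=17/20 ∈ [39/46, 1) → index 7
j=8: u_8=173/180 ∈ [39/46, 1) → index 7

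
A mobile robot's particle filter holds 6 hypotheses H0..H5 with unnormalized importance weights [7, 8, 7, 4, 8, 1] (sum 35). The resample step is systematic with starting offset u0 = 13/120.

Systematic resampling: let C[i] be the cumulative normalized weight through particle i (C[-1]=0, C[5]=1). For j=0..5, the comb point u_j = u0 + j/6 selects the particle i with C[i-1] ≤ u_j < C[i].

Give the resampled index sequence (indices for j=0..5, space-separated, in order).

0 1 2 2 4 4

C = [1/5, 3/7, 22/35, 26/35, 34/35, 1]
j=0: u_0=13/120 ∈ [0, 1/5) → index 0
j=1: u_1=11/40 ∈ [1/5, 3/7) → index 1
j=2: u_2=53/120 ∈ [3/7, 22/35) → index 2
j=3: u_3=73/120 ∈ [3/7, 22/35) → index 2
j=4: u_4=31/40 ∈ [26/35, 34/35) → index 4
j=5: u_5=113/120 ∈ [26/35, 34/35) → index 4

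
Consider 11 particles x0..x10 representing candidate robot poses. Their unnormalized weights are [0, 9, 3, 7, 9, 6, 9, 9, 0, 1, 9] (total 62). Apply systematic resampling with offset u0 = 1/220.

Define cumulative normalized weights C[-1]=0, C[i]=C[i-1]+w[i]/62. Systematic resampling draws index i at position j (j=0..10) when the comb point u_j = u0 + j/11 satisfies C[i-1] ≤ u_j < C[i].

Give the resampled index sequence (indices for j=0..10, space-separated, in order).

C = [0, 9/62, 6/31, 19/62, 14/31, 17/31, 43/62, 26/31, 26/31, 53/62, 1]
j=0: u_0=1/220 ∈ [0, 9/62) → index 1
j=1: u_1=21/220 ∈ [0, 9/62) → index 1
j=2: u_2=41/220 ∈ [9/62, 6/31) → index 2
j=3: u_3=61/220 ∈ [6/31, 19/62) → index 3
j=4: u_4=81/220 ∈ [19/62, 14/31) → index 4
j=5: u_5=101/220 ∈ [14/31, 17/31) → index 5
j=6: u_6=11/20 ∈ [17/31, 43/62) → index 6
j=7: u_7=141/220 ∈ [17/31, 43/62) → index 6
j=8: u_8=161/220 ∈ [43/62, 26/31) → index 7
j=9: u_9=181/220 ∈ [43/62, 26/31) → index 7
j=10: u_10=201/220 ∈ [53/62, 1) → index 10

1 1 2 3 4 5 6 6 7 7 10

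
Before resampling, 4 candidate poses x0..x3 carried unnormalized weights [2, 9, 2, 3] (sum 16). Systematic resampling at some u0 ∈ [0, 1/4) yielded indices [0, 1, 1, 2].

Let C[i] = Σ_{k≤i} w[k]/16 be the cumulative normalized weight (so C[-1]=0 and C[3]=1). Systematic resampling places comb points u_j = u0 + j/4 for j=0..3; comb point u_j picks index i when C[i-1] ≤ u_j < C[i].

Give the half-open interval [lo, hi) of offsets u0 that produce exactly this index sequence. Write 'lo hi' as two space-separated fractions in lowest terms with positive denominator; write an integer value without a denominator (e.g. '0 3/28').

0 1/16

C = [1/8, 11/16, 13/16, 1]
j=0 picked index 0: u0 ∈ [0, 1/8)
j=1 picked index 1: u0 ∈ [-1/8, 7/16)
j=2 picked index 1: u0 ∈ [-3/8, 3/16)
j=3 picked index 2: u0 ∈ [-1/16, 1/16)
intersection: [0, 1/16)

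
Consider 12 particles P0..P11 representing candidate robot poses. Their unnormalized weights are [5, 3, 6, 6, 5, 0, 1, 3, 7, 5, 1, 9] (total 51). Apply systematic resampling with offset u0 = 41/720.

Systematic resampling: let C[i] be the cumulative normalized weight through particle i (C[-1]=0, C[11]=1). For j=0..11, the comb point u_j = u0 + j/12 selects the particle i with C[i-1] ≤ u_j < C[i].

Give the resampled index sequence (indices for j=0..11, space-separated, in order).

0 1 2 3 3 4 7 8 9 10 11 11

C = [5/51, 8/51, 14/51, 20/51, 25/51, 25/51, 26/51, 29/51, 12/17, 41/51, 14/17, 1]
j=0: u_0=41/720 ∈ [0, 5/51) → index 0
j=1: u_1=101/720 ∈ [5/51, 8/51) → index 1
j=2: u_2=161/720 ∈ [8/51, 14/51) → index 2
j=3: u_3=221/720 ∈ [14/51, 20/51) → index 3
j=4: u_4=281/720 ∈ [14/51, 20/51) → index 3
j=5: u_5=341/720 ∈ [20/51, 25/51) → index 4
j=6: u_6=401/720 ∈ [26/51, 29/51) → index 7
j=7: u_7=461/720 ∈ [29/51, 12/17) → index 8
j=8: u_8=521/720 ∈ [12/17, 41/51) → index 9
j=9: u_9=581/720 ∈ [41/51, 14/17) → index 10
j=10: u_10=641/720 ∈ [14/17, 1) → index 11
j=11: u_11=701/720 ∈ [14/17, 1) → index 11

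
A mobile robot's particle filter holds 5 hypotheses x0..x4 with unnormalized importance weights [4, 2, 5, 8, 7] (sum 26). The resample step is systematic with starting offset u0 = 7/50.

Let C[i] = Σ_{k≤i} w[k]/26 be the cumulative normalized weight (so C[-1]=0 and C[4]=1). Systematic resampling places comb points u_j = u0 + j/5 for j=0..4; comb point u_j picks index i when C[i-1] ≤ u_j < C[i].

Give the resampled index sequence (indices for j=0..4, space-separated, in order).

C = [2/13, 3/13, 11/26, 19/26, 1]
j=0: u_0=7/50 ∈ [0, 2/13) → index 0
j=1: u_1=17/50 ∈ [3/13, 11/26) → index 2
j=2: u_2=27/50 ∈ [11/26, 19/26) → index 3
j=3: u_3=37/50 ∈ [19/26, 1) → index 4
j=4: u_4=47/50 ∈ [19/26, 1) → index 4

0 2 3 4 4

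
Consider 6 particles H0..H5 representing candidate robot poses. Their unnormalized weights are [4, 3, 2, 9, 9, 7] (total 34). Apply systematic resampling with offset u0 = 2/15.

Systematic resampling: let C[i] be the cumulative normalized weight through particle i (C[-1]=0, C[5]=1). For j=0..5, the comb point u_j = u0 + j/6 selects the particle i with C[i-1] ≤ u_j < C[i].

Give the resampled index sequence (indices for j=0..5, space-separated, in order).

1 3 3 4 5 5

C = [2/17, 7/34, 9/34, 9/17, 27/34, 1]
j=0: u_0=2/15 ∈ [2/17, 7/34) → index 1
j=1: u_1=3/10 ∈ [9/34, 9/17) → index 3
j=2: u_2=7/15 ∈ [9/34, 9/17) → index 3
j=3: u_3=19/30 ∈ [9/17, 27/34) → index 4
j=4: u_4=4/5 ∈ [27/34, 1) → index 5
j=5: u_5=29/30 ∈ [27/34, 1) → index 5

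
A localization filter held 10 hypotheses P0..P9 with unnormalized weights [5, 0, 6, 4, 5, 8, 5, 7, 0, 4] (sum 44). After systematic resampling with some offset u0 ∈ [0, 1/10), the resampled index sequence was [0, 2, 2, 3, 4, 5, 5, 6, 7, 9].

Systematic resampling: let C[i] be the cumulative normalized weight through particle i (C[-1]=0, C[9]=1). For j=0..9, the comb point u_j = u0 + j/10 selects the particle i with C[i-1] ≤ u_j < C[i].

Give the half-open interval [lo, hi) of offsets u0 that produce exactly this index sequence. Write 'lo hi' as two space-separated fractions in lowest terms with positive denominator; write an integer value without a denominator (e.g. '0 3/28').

3/220 2/55

C = [5/44, 5/44, 1/4, 15/44, 5/11, 7/11, 3/4, 10/11, 10/11, 1]
j=0 picked index 0: u0 ∈ [0, 5/44)
j=1 picked index 2: u0 ∈ [3/220, 3/20)
j=2 picked index 2: u0 ∈ [-19/220, 1/20)
j=3 picked index 3: u0 ∈ [-1/20, 9/220)
j=4 picked index 4: u0 ∈ [-13/220, 3/55)
j=5 picked index 5: u0 ∈ [-1/22, 3/22)
j=6 picked index 5: u0 ∈ [-8/55, 2/55)
j=7 picked index 6: u0 ∈ [-7/110, 1/20)
j=8 picked index 7: u0 ∈ [-1/20, 6/55)
j=9 picked index 9: u0 ∈ [1/110, 1/10)
intersection: [3/220, 2/55)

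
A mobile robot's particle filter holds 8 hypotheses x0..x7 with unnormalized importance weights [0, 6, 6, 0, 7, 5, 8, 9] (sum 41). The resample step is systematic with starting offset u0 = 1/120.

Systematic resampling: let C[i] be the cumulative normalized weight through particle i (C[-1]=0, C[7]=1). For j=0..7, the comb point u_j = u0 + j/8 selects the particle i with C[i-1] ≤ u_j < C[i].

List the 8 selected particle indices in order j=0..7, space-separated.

1 1 2 4 5 6 6 7

C = [0, 6/41, 12/41, 12/41, 19/41, 24/41, 32/41, 1]
j=0: u_0=1/120 ∈ [0, 6/41) → index 1
j=1: u_1=2/15 ∈ [0, 6/41) → index 1
j=2: u_2=31/120 ∈ [6/41, 12/41) → index 2
j=3: u_3=23/60 ∈ [12/41, 19/41) → index 4
j=4: u_4=61/120 ∈ [19/41, 24/41) → index 5
j=5: u_5=19/30 ∈ [24/41, 32/41) → index 6
j=6: u_6=91/120 ∈ [24/41, 32/41) → index 6
j=7: u_7=53/60 ∈ [32/41, 1) → index 7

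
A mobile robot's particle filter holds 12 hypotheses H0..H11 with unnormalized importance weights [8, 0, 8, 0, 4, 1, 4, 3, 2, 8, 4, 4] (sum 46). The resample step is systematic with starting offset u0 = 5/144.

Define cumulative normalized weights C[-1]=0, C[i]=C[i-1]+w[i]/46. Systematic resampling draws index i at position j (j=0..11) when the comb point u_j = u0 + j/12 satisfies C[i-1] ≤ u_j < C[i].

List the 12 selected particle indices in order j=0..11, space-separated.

C = [4/23, 4/23, 8/23, 8/23, 10/23, 21/46, 25/46, 14/23, 15/23, 19/23, 21/23, 1]
j=0: u_0=5/144 ∈ [0, 4/23) → index 0
j=1: u_1=17/144 ∈ [0, 4/23) → index 0
j=2: u_2=29/144 ∈ [4/23, 8/23) → index 2
j=3: u_3=41/144 ∈ [4/23, 8/23) → index 2
j=4: u_4=53/144 ∈ [8/23, 10/23) → index 4
j=5: u_5=65/144 ∈ [10/23, 21/46) → index 5
j=6: u_6=77/144 ∈ [21/46, 25/46) → index 6
j=7: u_7=89/144 ∈ [14/23, 15/23) → index 8
j=8: u_8=101/144 ∈ [15/23, 19/23) → index 9
j=9: u_9=113/144 ∈ [15/23, 19/23) → index 9
j=10: u_10=125/144 ∈ [19/23, 21/23) → index 10
j=11: u_11=137/144 ∈ [21/23, 1) → index 11

0 0 2 2 4 5 6 8 9 9 10 11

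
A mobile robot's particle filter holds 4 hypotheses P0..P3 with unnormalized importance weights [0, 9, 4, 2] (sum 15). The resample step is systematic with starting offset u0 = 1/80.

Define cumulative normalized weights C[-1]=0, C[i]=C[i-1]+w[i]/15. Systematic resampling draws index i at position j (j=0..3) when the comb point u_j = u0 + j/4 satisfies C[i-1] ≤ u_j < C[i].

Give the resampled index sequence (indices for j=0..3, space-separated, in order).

C = [0, 3/5, 13/15, 1]
j=0: u_0=1/80 ∈ [0, 3/5) → index 1
j=1: u_1=21/80 ∈ [0, 3/5) → index 1
j=2: u_2=41/80 ∈ [0, 3/5) → index 1
j=3: u_3=61/80 ∈ [3/5, 13/15) → index 2

1 1 1 2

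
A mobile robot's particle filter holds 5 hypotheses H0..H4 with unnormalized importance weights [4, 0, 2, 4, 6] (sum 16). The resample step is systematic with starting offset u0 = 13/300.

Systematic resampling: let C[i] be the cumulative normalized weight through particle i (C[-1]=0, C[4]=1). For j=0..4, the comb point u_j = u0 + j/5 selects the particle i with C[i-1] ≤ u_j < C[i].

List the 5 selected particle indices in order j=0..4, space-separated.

C = [1/4, 1/4, 3/8, 5/8, 1]
j=0: u_0=13/300 ∈ [0, 1/4) → index 0
j=1: u_1=73/300 ∈ [0, 1/4) → index 0
j=2: u_2=133/300 ∈ [3/8, 5/8) → index 3
j=3: u_3=193/300 ∈ [5/8, 1) → index 4
j=4: u_4=253/300 ∈ [5/8, 1) → index 4

0 0 3 4 4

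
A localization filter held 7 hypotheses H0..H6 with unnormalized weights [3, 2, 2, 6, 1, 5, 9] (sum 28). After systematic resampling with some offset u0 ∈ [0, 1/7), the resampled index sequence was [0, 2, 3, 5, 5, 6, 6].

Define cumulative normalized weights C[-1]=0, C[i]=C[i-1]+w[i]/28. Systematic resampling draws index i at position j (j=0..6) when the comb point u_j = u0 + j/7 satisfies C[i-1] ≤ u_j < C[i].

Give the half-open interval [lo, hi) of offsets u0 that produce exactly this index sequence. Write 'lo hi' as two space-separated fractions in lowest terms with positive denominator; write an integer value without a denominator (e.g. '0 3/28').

C = [3/28, 5/28, 1/4, 13/28, 1/2, 19/28, 1]
j=0 picked index 0: u0 ∈ [0, 3/28)
j=1 picked index 2: u0 ∈ [1/28, 3/28)
j=2 picked index 3: u0 ∈ [-1/28, 5/28)
j=3 picked index 5: u0 ∈ [1/14, 1/4)
j=4 picked index 5: u0 ∈ [-1/14, 3/28)
j=5 picked index 6: u0 ∈ [-1/28, 2/7)
j=6 picked index 6: u0 ∈ [-5/28, 1/7)
intersection: [1/14, 3/28)

1/14 3/28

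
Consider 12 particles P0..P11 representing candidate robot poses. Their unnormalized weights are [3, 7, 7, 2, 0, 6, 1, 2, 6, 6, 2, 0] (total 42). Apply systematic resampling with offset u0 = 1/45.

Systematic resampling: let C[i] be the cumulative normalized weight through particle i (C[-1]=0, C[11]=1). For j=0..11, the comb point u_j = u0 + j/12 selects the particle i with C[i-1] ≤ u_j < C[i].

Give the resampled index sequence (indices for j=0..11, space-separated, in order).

0 1 1 2 2 3 5 6 8 8 9 9

C = [1/14, 5/21, 17/42, 19/42, 19/42, 25/42, 13/21, 2/3, 17/21, 20/21, 1, 1]
j=0: u_0=1/45 ∈ [0, 1/14) → index 0
j=1: u_1=19/180 ∈ [1/14, 5/21) → index 1
j=2: u_2=17/90 ∈ [1/14, 5/21) → index 1
j=3: u_3=49/180 ∈ [5/21, 17/42) → index 2
j=4: u_4=16/45 ∈ [5/21, 17/42) → index 2
j=5: u_5=79/180 ∈ [17/42, 19/42) → index 3
j=6: u_6=47/90 ∈ [19/42, 25/42) → index 5
j=7: u_7=109/180 ∈ [25/42, 13/21) → index 6
j=8: u_8=31/45 ∈ [2/3, 17/21) → index 8
j=9: u_9=139/180 ∈ [2/3, 17/21) → index 8
j=10: u_10=77/90 ∈ [17/21, 20/21) → index 9
j=11: u_11=169/180 ∈ [17/21, 20/21) → index 9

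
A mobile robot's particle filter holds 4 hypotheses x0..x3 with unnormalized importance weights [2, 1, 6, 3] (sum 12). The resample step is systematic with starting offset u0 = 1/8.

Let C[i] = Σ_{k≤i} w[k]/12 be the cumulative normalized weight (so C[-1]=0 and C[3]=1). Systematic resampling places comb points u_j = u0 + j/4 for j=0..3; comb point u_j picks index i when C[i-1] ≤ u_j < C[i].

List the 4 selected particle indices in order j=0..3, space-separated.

C = [1/6, 1/4, 3/4, 1]
j=0: u_0=1/8 ∈ [0, 1/6) → index 0
j=1: u_1=3/8 ∈ [1/4, 3/4) → index 2
j=2: u_2=5/8 ∈ [1/4, 3/4) → index 2
j=3: u_3=7/8 ∈ [3/4, 1) → index 3

0 2 2 3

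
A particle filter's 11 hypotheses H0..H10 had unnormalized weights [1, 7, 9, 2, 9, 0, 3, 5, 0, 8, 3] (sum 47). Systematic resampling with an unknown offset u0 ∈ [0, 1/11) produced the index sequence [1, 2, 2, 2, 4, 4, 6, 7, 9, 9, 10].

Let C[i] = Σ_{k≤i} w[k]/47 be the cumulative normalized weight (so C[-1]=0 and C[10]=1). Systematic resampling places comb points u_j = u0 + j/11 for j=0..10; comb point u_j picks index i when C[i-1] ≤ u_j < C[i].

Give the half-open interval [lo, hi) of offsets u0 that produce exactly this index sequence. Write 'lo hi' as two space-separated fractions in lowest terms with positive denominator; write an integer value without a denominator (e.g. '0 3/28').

41/517 46/517

C = [1/47, 8/47, 17/47, 19/47, 28/47, 28/47, 31/47, 36/47, 36/47, 44/47, 1]
j=0 picked index 1: u0 ∈ [1/47, 8/47)
j=1 picked index 2: u0 ∈ [41/517, 140/517)
j=2 picked index 2: u0 ∈ [-6/517, 93/517)
j=3 picked index 2: u0 ∈ [-53/517, 46/517)
j=4 picked index 4: u0 ∈ [21/517, 120/517)
j=5 picked index 4: u0 ∈ [-26/517, 73/517)
j=6 picked index 6: u0 ∈ [26/517, 59/517)
j=7 picked index 7: u0 ∈ [12/517, 67/517)
j=8 picked index 9: u0 ∈ [20/517, 108/517)
j=9 picked index 9: u0 ∈ [-27/517, 61/517)
j=10 picked index 10: u0 ∈ [14/517, 1/11)
intersection: [41/517, 46/517)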